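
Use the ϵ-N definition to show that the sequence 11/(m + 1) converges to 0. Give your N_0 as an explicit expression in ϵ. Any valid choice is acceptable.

N_0 = 11/ϵ

Suppose ϵ > 0. For m ≥ 1, |11/(m + 1) − 0| = 11/(m + 1) ≤ 11/m.
We need 11/m < ϵ, i.e. m > 11/ϵ.
Take N_0 = 11/ϵ. If m > N_0 then |11/(m + 1)| ≤ 11/m < ϵ.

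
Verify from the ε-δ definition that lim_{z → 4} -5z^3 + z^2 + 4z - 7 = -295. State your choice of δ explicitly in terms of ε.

Fix ε > 0. We want δ > 0 such that 0 < |z − 4| < δ implies |(-5z^3 + z^2 + 4z - 7) + 295| < ε.
(-5z^3 + z^2 + 4z - 7) + 295 = -5z^3 + z^2 + 4z + 288 = (z − 4)(-5z^2 - 19z - 72).
So |(-5z^3 + z^2 + 4z - 7) + 295| = |z − 4|·|-5z^2 - 19z - 72|.
Require δ ≤ 2. Then |z − 4| < 2 gives |z| < 6, and by the triangle inequality |-5z^2 - 19z - 72| ≤ 5·6^2 + 19·6 + 72 = 366.
Hence |(-5z^3 + z^2 + 4z - 7) + 295| ≤ 366|z − 4| < ε provided |z − 4| < ε/366.
Take δ = min(2, ε/366). Then 0 < |z − 4| < δ gives both |z − 4| < 2 and |z − 4| < ε/366, so |(-5z^3 + z^2 + 4z - 7) + 295| < ε.

δ = min(2, ε/366)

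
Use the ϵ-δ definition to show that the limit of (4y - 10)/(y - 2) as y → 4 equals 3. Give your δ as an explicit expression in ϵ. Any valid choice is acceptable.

Suppose ϵ > 0. We want δ > 0 with 0 < |y − 4| < δ ⇒ |(4y - 10)/(y - 2) − 3| < ϵ.
Combining over a common denominator, (4y - 10)/(y - 2) − 3 = [(4y - 10)·2 − 6·(y - 2)] / [2·(y - 2)] = 2(y − 4) / (2(y - 2)).
So |(4y - 10)/(y - 2) − 3| = 2|y − 4| / (2·|y − 2|).
Restrict δ ≤ 1. Then |y − 4| < 1 gives |y − 2| = |(y − 4) + 2| ≥ 2 − 1 = 1.
Hence |(4y - 10)/(y - 2) − 3| < 2|y − 4|/(2·1) = |y − 4|, which is < ϵ once |y − 4| < ϵ.
Take δ = min(1, ϵ). Then 0 < |y − 4| < δ forces both bounds, so |(4y - 10)/(y - 2) − 3| < ϵ.

δ = min(1, ϵ)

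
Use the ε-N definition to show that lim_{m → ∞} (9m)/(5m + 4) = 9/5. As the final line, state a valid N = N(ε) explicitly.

Let ε > 0 be given. For m ≥ 1, |(9m)/(5m + 4) − (9/5)| = |-36|/(5(5m + 4)) = 36/(5(5m + 4)).
Since 5m + 4 ≥ 5m for m ≥ 1, this is ≤ 36/(5·5m) = (36/25)/m.
So |(9m)/(5m + 4) − (9/5)| < ε whenever m > (36/25)/ε.
Take N = (36/25)/ε. If m > N then |(9m)/(5m + 4) − (9/5)| ≤ (36/25)/m < ε.

N = (36/25)/ε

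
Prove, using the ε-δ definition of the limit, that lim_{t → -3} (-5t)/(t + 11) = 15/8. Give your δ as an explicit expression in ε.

δ = min(4, (32/55)ε)

Let ε > 0 be given. We want δ > 0 with 0 < |t + 3| < δ ⇒ |(-5t)/(t + 11) − (15/8)| < ε.
Combining over a common denominator, (-5t)/(t + 11) − (15/8) = [(-5t)·8 − 15·(t + 11)] / [8·(t + 11)] = -55(t + 3) / (8(t + 11)).
So |(-5t)/(t + 11) − (15/8)| = 55|t + 3| / (8·|t + 11|).
Restrict δ ≤ 4. Then |t + 3| < 4 gives |t + 11| = |(t + 3) + 8| ≥ 8 − 4 = 4.
Hence |(-5t)/(t + 11) − (15/8)| < 55|t + 3|/(8·4) = (55/32)|t + 3|, which is < ε once |t + 3| < (32/55)ε.
Take δ = min(4, (32/55)ε). Then 0 < |t + 3| < δ forces both bounds, so |(-5t)/(t + 11) − (15/8)| < ε.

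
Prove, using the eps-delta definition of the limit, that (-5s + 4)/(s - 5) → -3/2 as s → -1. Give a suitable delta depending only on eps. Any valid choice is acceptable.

Fix eps > 0. We want delta > 0 with 0 < |s + 1| < delta ⇒ |(-5s + 4)/(s - 5) + 3/2| < eps.
Combining over a common denominator, (-5s + 4)/(s - 5) + 3/2 = [(-5s + 4)·(-6) − 9·(s - 5)] / [(-6)·(s - 5)] = 21(s + 1) / ((-6)(s - 5)).
So |(-5s + 4)/(s - 5) + 3/2| = 21|s + 1| / (6·|s − 5|).
Restrict delta ≤ 3. Then |s + 1| < 3 gives |s − 5| = |(s + 1) + (-6)| ≥ 6 − 3 = 3.
Hence |(-5s + 4)/(s - 5) + 3/2| < 21|s + 1|/(6·3) = (7/6)|s + 1|, which is < eps once |s + 1| < (6/7)eps.
Take delta = min(3, (6/7)eps). Then 0 < |s + 1| < delta forces both bounds, so |(-5s + 4)/(s - 5) + 3/2| < eps.

delta = min(3, (6/7)eps)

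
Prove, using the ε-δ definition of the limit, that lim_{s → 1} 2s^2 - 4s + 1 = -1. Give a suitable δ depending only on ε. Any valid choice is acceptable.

Suppose ε > 0. We want δ > 0 such that 0 < |s − 1| < δ implies |(2s^2 - 4s + 1) + 1| < ε.
(2s^2 - 4s + 1) + 1 = 2s^2 - 4s + 2 = (s − 1)(2s - 2).
So |(2s^2 - 4s + 1) + 1| = |s − 1|·|2s - 2|.
Require δ ≤ 1. Then |s − 1| < 1 gives |s| < 2, and by the triangle inequality |2s - 2| ≤ 2·2 + 2 = 6.
Hence |(2s^2 - 4s + 1) + 1| ≤ 6|s − 1| < ε provided |s − 1| < ε/6.
Choosing δ = min(1, ε/6) ensures both conditions, hence |(2s^2 - 4s + 1) + 1| < ε.

δ = min(1, ε/6)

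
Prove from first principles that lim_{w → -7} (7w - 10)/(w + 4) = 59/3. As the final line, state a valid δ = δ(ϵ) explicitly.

Let ϵ > 0 be given. We want δ > 0 with 0 < |w + 7| < δ ⇒ |(7w - 10)/(w + 4) − (59/3)| < ϵ.
Combining over a common denominator, (7w - 10)/(w + 4) − (59/3) = [(7w - 10)·(-3) − (-59)·(w + 4)] / [(-3)·(w + 4)] = 38(w + 7) / ((-3)(w + 4)).
So |(7w - 10)/(w + 4) − (59/3)| = 38|w + 7| / (3·|w + 4|).
Restrict δ ≤ 3/2. Then |w + 7| < 3/2 gives |w + 4| = |(w + 7) + (-3)| ≥ 3 − 3/2 = 3/2.
Hence |(7w - 10)/(w + 4) − (59/3)| < 38|w + 7|/(3·(3/2)) = (76/9)|w + 7|, which is < ϵ once |w + 7| < (9/76)ϵ.
Take δ = min(3/2, (9/76)ϵ). Then 0 < |w + 7| < δ forces both bounds, so |(7w - 10)/(w + 4) − (59/3)| < ϵ.

δ = min(3/2, (9/76)ϵ)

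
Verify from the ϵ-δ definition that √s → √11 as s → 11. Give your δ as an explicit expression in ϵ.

δ = min(11, √11·ϵ)

Let ϵ > 0 be given. We want δ > 0 such that 0 < |s − 11| < δ implies |√s − √11| < ϵ.
Rationalise: √s − √11 = (s − 11)/(√s + √11), so |√s − √11| = |s − 11|/(√s + √11).
Restrict δ ≤ 11 so that |s − 11| < 11 forces s > 0, and then √s + √11 > √11.
Hence |√s − √11| < |s − 11|/√11, which is < ϵ once |s − 11| < √11·ϵ.
Take δ = min(11, √11·ϵ). If 0 < |s − 11| < δ then s > 0 and |√s − √11| < |s − 11|/√11 < ϵ.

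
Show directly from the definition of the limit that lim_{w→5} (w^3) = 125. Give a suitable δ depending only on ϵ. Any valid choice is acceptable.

Let ϵ > 0 be given. We seek δ > 0 with 0 < |w − 5| < δ ⇒ |w^3 − 125| < ϵ.
Factor: w^3 − 125 = (w − 5)(w^2 + 5w + 25), so |w^3 − 125| = |w − 5|·|w^2 + 5w + 25|.
Restrict δ ≤ 2. Then |w − 5| < 2 gives |w| < 7, so by the triangle inequality |w^2 + 5w + 25| ≤ 7^2 + 5·7 + 25 = 109.
Hence |w^3 − 125| ≤ 109|w − 5|, which is < ϵ once |w − 5| < ϵ/109.
Take δ = min(2, ϵ/109). If 0 < |w − 5| < δ then both bounds hold and |w^3 − 125| ≤ 109|w − 5| < 109·(ϵ/109) = ϵ.

δ = min(2, ϵ/109)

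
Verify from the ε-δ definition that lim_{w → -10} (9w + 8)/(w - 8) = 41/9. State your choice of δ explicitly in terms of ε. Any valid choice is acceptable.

δ = min(9, (81/40)ε)

Let ε > 0. We want δ > 0 with 0 < |w + 10| < δ ⇒ |(9w + 8)/(w - 8) − (41/9)| < ε.
Combining over a common denominator, (9w + 8)/(w - 8) − (41/9) = [(9w + 8)·(-18) − (-82)·(w - 8)] / [(-18)·(w - 8)] = -80(w + 10) / ((-18)(w - 8)).
So |(9w + 8)/(w - 8) − (41/9)| = 80|w + 10| / (18·|w − 8|).
Require δ ≤ 9, so |w − 8| ≥ |-18| − |w + 10| > 18 − 9 = 9.
Hence |(9w + 8)/(w - 8) − (41/9)| < 80|w + 10|/(18·9) = (40/81)|w + 10|, which is < ε once |w + 10| < (81/40)ε.
Take δ = min(9, (81/40)ε). Then 0 < |w + 10| < δ forces both bounds, so |(9w + 8)/(w - 8) − (41/9)| < ε.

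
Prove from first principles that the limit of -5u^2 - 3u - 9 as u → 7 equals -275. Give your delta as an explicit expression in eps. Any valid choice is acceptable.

delta = min(1, eps/78)

Let eps > 0 be given. We want delta > 0 such that 0 < |u − 7| < delta implies |(-5u^2 - 3u - 9) + 275| < eps.
(-5u^2 - 3u - 9) + 275 = -5u^2 - 3u + 266 = (u − 7)(-5u - 38).
So |(-5u^2 - 3u - 9) + 275| = |u − 7|·|-5u - 38|.
Require delta ≤ 1. Then |u − 7| < 1 gives |u| < 8, and by the triangle inequality |-5u - 38| ≤ 5·8 + 38 = 78.
Hence |(-5u^2 - 3u - 9) + 275| ≤ 78|u − 7| < eps provided |u − 7| < eps/78.
Choosing delta = min(1, eps/78) ensures both conditions, hence |(-5u^2 - 3u - 9) + 275| < eps.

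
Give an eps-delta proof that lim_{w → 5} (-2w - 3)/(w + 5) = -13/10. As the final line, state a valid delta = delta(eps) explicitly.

Suppose eps > 0. We want delta > 0 with 0 < |w − 5| < delta ⇒ |(-2w - 3)/(w + 5) + 13/10| < eps.
Combining over a common denominator, (-2w - 3)/(w + 5) + 13/10 = [(-2w - 3)·10 − (-13)·(w + 5)] / [10·(w + 5)] = -7(w − 5) / (10(w + 5)).
So |(-2w - 3)/(w + 5) + 13/10| = 7|w − 5| / (10·|w + 5|).
Require delta ≤ 5, so |w + 5| ≥ |10| − |w − 5| > 10 − 5 = 5.
Hence |(-2w - 3)/(w + 5) + 13/10| < 7|w − 5|/(10·5) = (7/50)|w − 5|, which is < eps once |w − 5| < (50/7)eps.
Take delta = min(5, (50/7)eps). Then 0 < |w − 5| < delta forces both bounds, so |(-2w - 3)/(w + 5) + 13/10| < eps.

delta = min(5, (50/7)eps)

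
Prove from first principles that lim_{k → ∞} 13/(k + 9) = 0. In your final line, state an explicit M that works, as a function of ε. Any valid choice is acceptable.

M = 13/ε

Fix ε > 0. For k ≥ 1, |13/(k + 9) − 0| = 13/(k + 9) ≤ 13/k.
We need 13/k < ε, i.e. k > 13/ε.
Take M = 13/ε. If k > M then |13/(k + 9)| ≤ 13/k < ε.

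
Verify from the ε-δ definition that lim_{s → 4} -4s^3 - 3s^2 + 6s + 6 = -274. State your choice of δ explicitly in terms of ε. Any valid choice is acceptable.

δ = min(1, ε/265)

Fix ε > 0. We want δ > 0 such that 0 < |s − 4| < δ implies |(-4s^3 - 3s^2 + 6s + 6) + 274| < ε.
(-4s^3 - 3s^2 + 6s + 6) + 274 = -4s^3 - 3s^2 + 6s + 280 = (s − 4)(-4s^2 - 19s - 70).
So |(-4s^3 - 3s^2 + 6s + 6) + 274| = |s − 4|·|-4s^2 - 19s - 70|.
Require δ ≤ 1. Then |s − 4| < 1 gives |s| < 5, and by the triangle inequality |-4s^2 - 19s - 70| ≤ 4·5^2 + 19·5 + 70 = 265.
Hence |(-4s^3 - 3s^2 + 6s + 6) + 274| ≤ 265|s − 4| < ε provided |s − 4| < ε/265.
Take δ = min(1, ε/265). Then 0 < |s − 4| < δ gives both |s − 4| < 1 and |s − 4| < ε/265, so |(-4s^3 - 3s^2 + 6s + 6) + 274| < ε.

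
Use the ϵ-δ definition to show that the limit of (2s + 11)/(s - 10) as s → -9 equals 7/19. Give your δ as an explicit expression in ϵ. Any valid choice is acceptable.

Fix ϵ > 0. We want δ > 0 with 0 < |s + 9| < δ ⇒ |(2s + 11)/(s - 10) − (7/19)| < ϵ.
Combining over a common denominator, (2s + 11)/(s - 10) − (7/19) = [(2s + 11)·(-19) − (-7)·(s - 10)] / [(-19)·(s - 10)] = -31(s + 9) / ((-19)(s - 10)).
So |(2s + 11)/(s - 10) − (7/19)| = 31|s + 9| / (19·|s − 10|).
Restrict δ ≤ 19/2. Then |s + 9| < 19/2 gives |s − 10| = |(s + 9) + (-19)| ≥ 19 − 19/2 = 19/2.
Hence |(2s + 11)/(s - 10) − (7/19)| < 31|s + 9|/(19·(19/2)) = (62/361)|s + 9|, which is < ϵ once |s + 9| < (361/62)ϵ.
Take δ = min(19/2, (361/62)ϵ). Then 0 < |s + 9| < δ forces both bounds, so |(2s + 11)/(s - 10) − (7/19)| < ϵ.

δ = min(19/2, (361/62)ϵ)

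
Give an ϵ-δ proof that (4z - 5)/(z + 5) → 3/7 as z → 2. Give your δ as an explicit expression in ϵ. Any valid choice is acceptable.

δ = min(7/2, (49/50)ϵ)

Fix ϵ > 0. We want δ > 0 with 0 < |z − 2| < δ ⇒ |(4z - 5)/(z + 5) − (3/7)| < ϵ.
Combining over a common denominator, (4z - 5)/(z + 5) − (3/7) = [(4z - 5)·7 − 3·(z + 5)] / [7·(z + 5)] = 25(z − 2) / (7(z + 5)).
So |(4z - 5)/(z + 5) − (3/7)| = 25|z − 2| / (7·|z + 5|).
Restrict δ ≤ 7/2. Then |z − 2| < 7/2 gives |z + 5| = |(z − 2) + 7| ≥ 7 − 7/2 = 7/2.
Hence |(4z - 5)/(z + 5) − (3/7)| < 25|z − 2|/(7·(7/2)) = (50/49)|z − 2|, which is < ϵ once |z − 2| < (49/50)ϵ.
Take δ = min(7/2, (49/50)ϵ). Then 0 < |z − 2| < δ forces both bounds, so |(4z - 5)/(z + 5) − (3/7)| < ϵ.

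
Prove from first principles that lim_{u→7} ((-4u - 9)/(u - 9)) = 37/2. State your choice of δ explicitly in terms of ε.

δ = min(1, (2/45)ε)

Fix ε > 0. We want δ > 0 with 0 < |u − 7| < δ ⇒ |(-4u - 9)/(u - 9) − (37/2)| < ε.
Combining over a common denominator, (-4u - 9)/(u - 9) − (37/2) = [(-4u - 9)·(-2) − (-37)·(u - 9)] / [(-2)·(u - 9)] = 45(u − 7) / ((-2)(u - 9)).
So |(-4u - 9)/(u - 9) − (37/2)| = 45|u − 7| / (2·|u − 9|).
Require δ ≤ 1, so |u − 9| ≥ |-2| − |u − 7| > 2 − 1 = 1.
Hence |(-4u - 9)/(u - 9) − (37/2)| < 45|u − 7|/(2·1) = (45/2)|u − 7|, which is < ε once |u − 7| < (2/45)ε.
Take δ = min(1, (2/45)ε). Then 0 < |u − 7| < δ forces both bounds, so |(-4u - 9)/(u - 9) − (37/2)| < ε.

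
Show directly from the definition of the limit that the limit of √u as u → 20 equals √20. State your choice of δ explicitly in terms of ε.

δ = min(20, √20·ε)

Suppose ε > 0. We want δ > 0 such that 0 < |u − 20| < δ implies |√u − √20| < ε.
Multiplying by the conjugate, |√u − √20| = |u − 20|/(√u + √20).
Restrict δ ≤ 20 so that |u − 20| < 20 forces u > 0, and then √u + √20 > √20.
Hence |√u − √20| < |u − 20|/√20, which is < ε once |u − 20| < √20·ε.
Take δ = min(20, √20·ε). If 0 < |u − 20| < δ then u > 0 and |√u − √20| < |u − 20|/√20 < ε.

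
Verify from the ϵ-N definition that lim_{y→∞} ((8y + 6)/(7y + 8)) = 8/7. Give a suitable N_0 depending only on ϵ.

Let ϵ > 0 be given. We seek N_0 > 0 such that y > N_0 implies |(8y + 6)/(7y + 8) − (8/7)| < ϵ.
(8y + 6)/(7y + 8) − (8/7) = (7(8y + 6) − 8(7y + 8)) / (7(7y + 8)) = -22/(7(7y + 8)).
For y > 0 we have 7y + 8 > 7y, so |(8y + 6)/(7y + 8) − (8/7)| = 22/(7(7y + 8)) < 22/(7·7y) = (22/49)/y.
Thus |(8y + 6)/(7y + 8) − (8/7)| < ϵ whenever y > (22/49)/ϵ.
Take N_0 = (22/49)/ϵ. If y > N_0 then |(8y + 6)/(7y + 8) − (8/7)| < (22/49)/y < ϵ.

N_0 = (22/49)/ϵ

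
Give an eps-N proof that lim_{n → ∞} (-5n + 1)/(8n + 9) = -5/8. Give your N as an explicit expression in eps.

Let eps > 0. For n ≥ 1, |(-5n + 1)/(8n + 9) + 5/8| = |53|/(8(8n + 9)) = 53/(8(8n + 9)).
Since 8n + 9 ≥ 8n for n ≥ 1, this is ≤ 53/(8·8n) = (53/64)/n.
So |(-5n + 1)/(8n + 9) + 5/8| < eps whenever n > (53/64)/eps.
Take N = (53/64)/eps. If n > N then |(-5n + 1)/(8n + 9) + 5/8| ≤ (53/64)/n < eps.

N = (53/64)/eps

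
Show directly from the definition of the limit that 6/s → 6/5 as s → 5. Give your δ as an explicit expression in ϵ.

Let ϵ > 0 be given. We seek δ > 0 such that 0 < |s − 5| < δ implies |6/s − (6/5)| < ϵ.
|6/s − (6/5)| = 6·|5 − s|/(5·|s|) = 6|s − 5|/(5|s|).
Require δ ≤ 5/2 so that |s| > 5 − 5/2 = 5/2, hence 5|s| > 25/2.
Then |6/s − (6/5)| < 6|s − 5|/(25/2), which is < ϵ when |s − 5| < (25/12)ϵ.
Take δ = min(5/2, (25/12)ϵ). Then 0 < |s − 5| < δ gives both |s − 5| < 5/2 and |s − 5| < (25/12)ϵ, so |6/s − (6/5)| < ϵ.

δ = min(5/2, (25/12)ϵ)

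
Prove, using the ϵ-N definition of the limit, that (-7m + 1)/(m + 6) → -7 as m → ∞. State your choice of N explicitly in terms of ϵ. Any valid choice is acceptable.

Suppose ϵ > 0. For m ≥ 1, |(-7m + 1)/(m + 6) + 7| = |43|/((m + 6)) = 43/((m + 6)).
Since m + 6 ≥ m for m ≥ 1, this is ≤ 43/(m) = 43/m.
So |(-7m + 1)/(m + 6) + 7| < ϵ whenever m > 43/ϵ.
Take N = 43/ϵ. If m > N then |(-7m + 1)/(m + 6) + 7| ≤ 43/m < ϵ.

N = 43/ϵ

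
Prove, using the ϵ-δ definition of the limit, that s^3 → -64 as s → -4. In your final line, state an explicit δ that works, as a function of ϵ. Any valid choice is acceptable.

Suppose ϵ > 0. We seek δ > 0 with 0 < |s + 4| < δ ⇒ |s^3 + 64| < ϵ.
Factor: s^3 + 64 = (s + 4)(s^2 - 4s + 16), so |s^3 + 64| = |s + 4|·|s^2 - 4s + 16|.
Impose δ ≤ 1 so that |s| < 5; then |s^2 - 4s + 16| ≤ 61.
Hence |s^3 + 64| ≤ 61|s + 4|, which is < ϵ once |s + 4| < ϵ/61.
Take δ = min(1, ϵ/61). If 0 < |s + 4| < δ then both bounds hold and |s^3 + 64| ≤ 61|s + 4| < 61·(ϵ/61) = ϵ.

δ = min(1, ϵ/61)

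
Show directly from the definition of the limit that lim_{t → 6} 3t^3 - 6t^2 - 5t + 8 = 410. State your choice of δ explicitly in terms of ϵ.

Suppose ϵ > 0. We want δ > 0 such that 0 < |t − 6| < δ implies |(3t^3 - 6t^2 - 5t + 8) − 410| < ϵ.
(3t^3 - 6t^2 - 5t + 8) − 410 = 3t^3 - 6t^2 - 5t - 402 = (t − 6)(3t^2 + 12t + 67).
So |(3t^3 - 6t^2 - 5t + 8) − 410| = |t − 6|·|3t^2 + 12t + 67|.
Assume first that |t − 6| < 2, so |t| < 8. Then |3t^2 + 12t + 67| ≤ 3·8^2 + 12·8 + 67 = 355.
Hence |(3t^3 - 6t^2 - 5t + 8) − 410| ≤ 355|t − 6| < ϵ provided |t − 6| < ϵ/355.
Choosing δ = min(2, ϵ/355) ensures both conditions, hence |(3t^3 - 6t^2 - 5t + 8) − 410| < ϵ.

δ = min(2, ϵ/355)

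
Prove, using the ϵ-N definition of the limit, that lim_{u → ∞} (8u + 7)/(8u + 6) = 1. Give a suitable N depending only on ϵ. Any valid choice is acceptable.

Let ϵ > 0 be given. We seek N > 0 such that u > N implies |(8u + 7)/(8u + 6) − 1| < ϵ.
(8u + 7)/(8u + 6) − 1 = (8(8u + 7) − 8(8u + 6)) / (8(8u + 6)) = 8/(8(8u + 6)).
For u > 0 we have 8u + 6 > 8u, so |(8u + 7)/(8u + 6) − 1| = 8/(8(8u + 6)) < 8/(8·8u) = (1/8)/u.
Thus |(8u + 7)/(8u + 6) − 1| < ϵ whenever u > (1/8)/ϵ.
Take N = (1/8)/ϵ. If u > N then |(8u + 7)/(8u + 6) − 1| < (1/8)/u < ϵ.

N = (1/8)/ϵ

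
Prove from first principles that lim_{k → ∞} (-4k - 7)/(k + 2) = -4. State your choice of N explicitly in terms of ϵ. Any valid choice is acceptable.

N = 1/ϵ

Suppose ϵ > 0. For k ≥ 1, |(-4k - 7)/(k + 2) + 4| = |1|/((k + 2)) = 1/((k + 2)).
Since k + 2 ≥ k for k ≥ 1, this is ≤ 1/(k) = 1/k.
So |(-4k - 7)/(k + 2) + 4| < ϵ whenever k > 1/ϵ.
Take N = 1/ϵ. If k > N then |(-4k - 7)/(k + 2) + 4| ≤ 1/k < ϵ.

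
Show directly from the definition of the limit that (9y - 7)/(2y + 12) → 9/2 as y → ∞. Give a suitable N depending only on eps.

Let eps > 0. We seek N > 0 such that y > N implies |(9y - 7)/(2y + 12) − (9/2)| < eps.
(9y - 7)/(2y + 12) − (9/2) = (2(9y - 7) − 9(2y + 12)) / (2(2y + 12)) = -122/(2(2y + 12)).
For y > 0 we have 2y + 12 > 2y, so |(9y - 7)/(2y + 12) − (9/2)| = 122/(2(2y + 12)) < 122/(2·2y) = (61/2)/y.
Thus |(9y - 7)/(2y + 12) − (9/2)| < eps whenever y > (61/2)/eps.
Take N = (61/2)/eps. If y > N then |(9y - 7)/(2y + 12) − (9/2)| < (61/2)/y < eps.

N = (61/2)/eps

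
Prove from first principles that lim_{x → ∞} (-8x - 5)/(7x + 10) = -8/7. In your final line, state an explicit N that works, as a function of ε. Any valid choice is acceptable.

N = (45/49)/ε

Suppose ε > 0. We seek N > 0 such that x > N implies |(-8x - 5)/(7x + 10) + 8/7| < ε.
(-8x - 5)/(7x + 10) + 8/7 = (7(-8x - 5) − (-8)(7x + 10)) / (7(7x + 10)) = 45/(7(7x + 10)).
For x > 0 we have 7x + 10 > 7x, so |(-8x - 5)/(7x + 10) + 8/7| = 45/(7(7x + 10)) < 45/(7·7x) = (45/49)/x.
Thus |(-8x - 5)/(7x + 10) + 8/7| < ε whenever x > (45/49)/ε.
Take N = (45/49)/ε. If x > N then |(-8x - 5)/(7x + 10) + 8/7| < (45/49)/x < ε.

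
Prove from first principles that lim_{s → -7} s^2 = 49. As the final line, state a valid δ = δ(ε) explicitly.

δ = min(1, ε/15)

Let ε > 0. We seek δ > 0 with 0 < |s + 7| < δ ⇒ |s^2 − 49| < ε.
Factor: s^2 − 49 = (s + 7)(s - 7), so |s^2 − 49| = |s + 7|·|s - 7|.
Impose δ ≤ 1 so that |s| < 8; then |s - 7| ≤ 15.
Hence |s^2 − 49| ≤ 15|s + 7|, which is < ε once |s + 7| < ε/15.
Take δ = min(1, ε/15). If 0 < |s + 7| < δ then both bounds hold and |s^2 − 49| ≤ 15|s + 7| < 15·(ε/15) = ε.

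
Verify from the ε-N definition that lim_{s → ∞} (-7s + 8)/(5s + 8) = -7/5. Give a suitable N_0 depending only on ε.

Suppose ε > 0. We seek N_0 > 0 such that s > N_0 implies |(-7s + 8)/(5s + 8) + 7/5| < ε.
(-7s + 8)/(5s + 8) + 7/5 = (5(-7s + 8) − (-7)(5s + 8)) / (5(5s + 8)) = 96/(5(5s + 8)).
For s > 0 we have 5s + 8 > 5s, so |(-7s + 8)/(5s + 8) + 7/5| = 96/(5(5s + 8)) < 96/(5·5s) = (96/25)/s.
Thus |(-7s + 8)/(5s + 8) + 7/5| < ε whenever s > (96/25)/ε.
Take N_0 = (96/25)/ε. If s > N_0 then |(-7s + 8)/(5s + 8) + 7/5| < (96/25)/s < ε.

N_0 = (96/25)/ε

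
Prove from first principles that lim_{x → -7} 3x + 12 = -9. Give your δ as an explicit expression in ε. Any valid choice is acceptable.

δ = ε/3

Let ε > 0. We need δ > 0 so that 0 < |x + 7| < δ implies |(3x + 12) + 9| < ε.
Since (3x + 12) + 9 = 3(x + 7), we have |(3x + 12) + 9| = 3|x + 7|.
Thus it suffices that |x + 7| < ε/3.
Take δ = ε/3. If 0 < |x + 7| < δ then |(3x + 12) + 9| = 3|x + 7| < 3·(ε/3) = ε.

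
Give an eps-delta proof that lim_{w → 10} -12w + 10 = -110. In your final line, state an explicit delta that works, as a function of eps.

Fix eps > 0. We need delta > 0 so that 0 < |w − 10| < delta implies |(-12w + 10) + 110| < eps.
|(-12w + 10) + 110| = |-12w + 120| = 12|w − 10|.
Thus it suffices that |w − 10| < eps/12.
Choosing delta = eps/12 gives |(-12w + 10) + 110| = 12|w − 10| < eps whenever |w − 10| < delta.

delta = eps/12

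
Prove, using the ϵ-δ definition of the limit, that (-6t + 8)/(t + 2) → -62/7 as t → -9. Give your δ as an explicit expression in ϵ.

Let ϵ > 0. We want δ > 0 with 0 < |t + 9| < δ ⇒ |(-6t + 8)/(t + 2) + 62/7| < ϵ.
Combining over a common denominator, (-6t + 8)/(t + 2) + 62/7 = [(-6t + 8)·(-7) − 62·(t + 2)] / [(-7)·(t + 2)] = -20(t + 9) / ((-7)(t + 2)).
So |(-6t + 8)/(t + 2) + 62/7| = 20|t + 9| / (7·|t + 2|).
Restrict δ ≤ 7/2. Then |t + 9| < 7/2 gives |t + 2| = |(t + 9) + (-7)| ≥ 7 − 7/2 = 7/2.
Hence |(-6t + 8)/(t + 2) + 62/7| < 20|t + 9|/(7·(7/2)) = (40/49)|t + 9|, which is < ϵ once |t + 9| < (49/40)ϵ.
Take δ = min(7/2, (49/40)ϵ). Then 0 < |t + 9| < δ forces both bounds, so |(-6t + 8)/(t + 2) + 62/7| < ϵ.

δ = min(7/2, (49/40)ϵ)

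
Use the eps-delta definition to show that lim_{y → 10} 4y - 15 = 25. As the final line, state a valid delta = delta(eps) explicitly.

Suppose eps > 0. We need delta > 0 so that 0 < |y − 10| < delta implies |(4y - 15) − 25| < eps.
|(4y - 15) − 25| = |4y - 40| = 4|y − 10|.
So 4|y − 10| < eps exactly when |y − 10| < eps/4.
Choosing delta = eps/4 gives |(4y - 15) − 25| = 4|y − 10| < eps whenever |y − 10| < delta.

delta = eps/4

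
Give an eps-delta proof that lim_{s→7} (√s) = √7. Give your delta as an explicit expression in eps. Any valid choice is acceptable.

Fix eps > 0. We want delta > 0 such that 0 < |s − 7| < delta implies |√s − √7| < eps.
Multiplying by the conjugate, |√s − √7| = |s − 7|/(√s + √7).
Restrict delta ≤ 7 so that |s − 7| < 7 forces s > 0, and then √s + √7 > √7.
Hence |√s − √7| < |s − 7|/√7, which is < eps once |s − 7| < √7·eps.
Take delta = min(7, √7·eps). If 0 < |s − 7| < delta then s > 0 and |√s − √7| < |s − 7|/√7 < eps.

delta = min(7, √7·eps)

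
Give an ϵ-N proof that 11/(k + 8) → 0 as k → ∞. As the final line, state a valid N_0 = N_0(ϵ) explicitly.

N_0 = 11/ϵ

Let ϵ > 0. For k ≥ 1, |11/(k + 8) − 0| = 11/(k + 8) ≤ 11/k.
We need 11/k < ϵ, i.e. k > 11/ϵ.
Take N_0 = 11/ϵ. If k > N_0 then |11/(k + 8)| ≤ 11/k < ϵ.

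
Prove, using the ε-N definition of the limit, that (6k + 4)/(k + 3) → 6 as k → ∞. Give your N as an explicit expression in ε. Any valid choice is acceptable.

Suppose ε > 0. For k ≥ 1, |(6k + 4)/(k + 3) − 6| = |-14|/((k + 3)) = 14/((k + 3)).
Since k + 3 ≥ k for k ≥ 1, this is ≤ 14/(k) = 14/k.
So |(6k + 4)/(k + 3) − 6| < ε whenever k > 14/ε.
Take N = 14/ε. If k > N then |(6k + 4)/(k + 3) − 6| ≤ 14/k < ε.

N = 14/ε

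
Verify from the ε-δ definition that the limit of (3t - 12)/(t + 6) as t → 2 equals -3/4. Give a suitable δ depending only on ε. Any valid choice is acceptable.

δ = min(4, (16/15)ε)

Suppose ε > 0. We want δ > 0 with 0 < |t − 2| < δ ⇒ |(3t - 12)/(t + 6) + 3/4| < ε.
Combining over a common denominator, (3t - 12)/(t + 6) + 3/4 = [(3t - 12)·8 − (-6)·(t + 6)] / [8·(t + 6)] = 30(t − 2) / (8(t + 6)).
So |(3t - 12)/(t + 6) + 3/4| = 30|t − 2| / (8·|t + 6|).
Require δ ≤ 4, so |t + 6| ≥ |8| − |t − 2| > 8 − 4 = 4.
Hence |(3t - 12)/(t + 6) + 3/4| < 30|t − 2|/(8·4) = (15/16)|t − 2|, which is < ε once |t − 2| < (16/15)ε.
Take δ = min(4, (16/15)ε). Then 0 < |t − 2| < δ forces both bounds, so |(3t - 12)/(t + 6) + 3/4| < ε.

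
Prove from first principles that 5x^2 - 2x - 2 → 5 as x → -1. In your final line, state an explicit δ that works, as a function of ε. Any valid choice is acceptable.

Fix ε > 0. We want δ > 0 such that 0 < |x + 1| < δ implies |(5x^2 - 2x - 2) − 5| < ε.
(5x^2 - 2x - 2) − 5 = 5x^2 - 2x - 7 = (x + 1)(5x - 7).
So |(5x^2 - 2x - 2) − 5| = |x + 1|·|5x - 7|.
Require δ ≤ 1. Then |x + 1| < 1 gives |x| < 2, and by the triangle inequality |5x - 7| ≤ 5·2 + 7 = 17.
Hence |(5x^2 - 2x - 2) − 5| ≤ 17|x + 1| < ε provided |x + 1| < ε/17.
Choosing δ = min(1, ε/17) ensures both conditions, hence |(5x^2 - 2x - 2) − 5| < ε.

δ = min(1, ε/17)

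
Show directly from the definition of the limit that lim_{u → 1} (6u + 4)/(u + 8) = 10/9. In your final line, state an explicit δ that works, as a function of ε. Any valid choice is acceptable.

δ = min(9/2, (81/88)ε)

Suppose ε > 0. We want δ > 0 with 0 < |u − 1| < δ ⇒ |(6u + 4)/(u + 8) − (10/9)| < ε.
Combining over a common denominator, (6u + 4)/(u + 8) − (10/9) = [(6u + 4)·9 − 10·(u + 8)] / [9·(u + 8)] = 44(u − 1) / (9(u + 8)).
So |(6u + 4)/(u + 8) − (10/9)| = 44|u − 1| / (9·|u + 8|).
Require δ ≤ 9/2, so |u + 8| ≥ |9| − |u − 1| > 9 − 9/2 = 9/2.
Hence |(6u + 4)/(u + 8) − (10/9)| < 44|u − 1|/(9·(9/2)) = (88/81)|u − 1|, which is < ε once |u − 1| < (81/88)ε.
Take δ = min(9/2, (81/88)ε). Then 0 < |u − 1| < δ forces both bounds, so |(6u + 4)/(u + 8) − (10/9)| < ε.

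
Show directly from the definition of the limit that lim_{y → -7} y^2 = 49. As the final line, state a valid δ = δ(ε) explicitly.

Let ε > 0. We seek δ > 0 with 0 < |y + 7| < δ ⇒ |y^2 − 49| < ε.
Factor: y^2 − 49 = (y + 7)(y - 7), so |y^2 − 49| = |y + 7|·|y - 7|.
Impose δ ≤ 1 so that |y| < 8; then |y - 7| ≤ 15.
Hence |y^2 − 49| ≤ 15|y + 7|, which is < ε once |y + 7| < ε/15.
Take δ = min(1, ε/15). If 0 < |y + 7| < δ then both bounds hold and |y^2 − 49| ≤ 15|y + 7| < 15·(ε/15) = ε.

δ = min(1, ε/15)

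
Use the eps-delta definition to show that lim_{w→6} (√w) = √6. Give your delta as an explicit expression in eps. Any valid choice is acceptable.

Let eps > 0. We want delta > 0 such that 0 < |w − 6| < delta implies |√w − √6| < eps.
Rationalise: √w − √6 = (w − 6)/(√w + √6), so |√w − √6| = |w − 6|/(√w + √6).
Restrict delta ≤ 6 so that |w − 6| < 6 forces w > 0, and then √w + √6 > √6.
Hence |√w − √6| < |w − 6|/√6, which is < eps once |w − 6| < √6·eps.
Take delta = min(6, √6·eps). If 0 < |w − 6| < delta then w > 0 and |√w − √6| < |w − 6|/√6 < eps.

delta = min(6, √6·eps)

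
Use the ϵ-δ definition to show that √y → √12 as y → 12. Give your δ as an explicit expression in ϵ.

Fix ϵ > 0. We want δ > 0 such that 0 < |y − 12| < δ implies |√y − √12| < ϵ.
Multiplying by the conjugate, |√y − √12| = |y − 12|/(√y + √12).
Restrict δ ≤ 12 so that |y − 12| < 12 forces y > 0, and then √y + √12 > √12.
Hence |√y − √12| < |y − 12|/√12, which is < ϵ once |y − 12| < √12·ϵ.
Take δ = min(12, √12·ϵ). If 0 < |y − 12| < δ then y > 0 and |√y − √12| < |y − 12|/√12 < ϵ.

δ = min(12, √12·ϵ)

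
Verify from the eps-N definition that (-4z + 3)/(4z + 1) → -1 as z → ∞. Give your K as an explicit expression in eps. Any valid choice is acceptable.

K = 1/eps

Let eps > 0 be given. We seek K > 0 such that z > K implies |(-4z + 3)/(4z + 1) + 1| < eps.
(-4z + 3)/(4z + 1) + 1 = (4(-4z + 3) − (-4)(4z + 1)) / (4(4z + 1)) = 16/(4(4z + 1)).
For z > 0 we have 4z + 1 > 4z, so |(-4z + 3)/(4z + 1) + 1| = 16/(4(4z + 1)) < 16/(4·4z) = 1/z.
Thus |(-4z + 3)/(4z + 1) + 1| < eps whenever z > 1/eps.
Take K = 1/eps. If z > K then |(-4z + 3)/(4z + 1) + 1| < 1/z < eps.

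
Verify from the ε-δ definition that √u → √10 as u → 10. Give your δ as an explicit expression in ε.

Let ε > 0 be given. We want δ > 0 such that 0 < |u − 10| < δ implies |√u − √10| < ε.
Multiplying by the conjugate, |√u − √10| = |u − 10|/(√u + √10).
Restrict δ ≤ 10 so that |u − 10| < 10 forces u > 0, and then √u + √10 > √10.
Hence |√u − √10| < |u − 10|/√10, which is < ε once |u − 10| < √10·ε.
Take δ = min(10, √10·ε). If 0 < |u − 10| < δ then u > 0 and |√u − √10| < |u − 10|/√10 < ε.

δ = min(10, √10·ε)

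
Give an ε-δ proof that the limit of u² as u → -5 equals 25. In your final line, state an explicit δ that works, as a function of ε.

δ = min(1, ε/11)

Fix ε > 0. We seek δ > 0 with 0 < |u + 5| < δ ⇒ |u² − 25| < ε.
Factor: u² − 25 = (u + 5)(u - 5), so |u² − 25| = |u + 5|·|u - 5|.
Impose δ ≤ 1 so that |u| < 6; then |u - 5| ≤ 11.
Hence |u² − 25| ≤ 11|u + 5|, which is < ε once |u + 5| < ε/11.
Take δ = min(1, ε/11). If 0 < |u + 5| < δ then both bounds hold and |u² − 25| ≤ 11|u + 5| < 11·(ε/11) = ε.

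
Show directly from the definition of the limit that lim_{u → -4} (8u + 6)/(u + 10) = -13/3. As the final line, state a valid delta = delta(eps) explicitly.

delta = min(3, (9/37)eps)

Fix eps > 0. We want delta > 0 with 0 < |u + 4| < delta ⇒ |(8u + 6)/(u + 10) + 13/3| < eps.
Combining over a common denominator, (8u + 6)/(u + 10) + 13/3 = [(8u + 6)·6 − (-26)·(u + 10)] / [6·(u + 10)] = 74(u + 4) / (6(u + 10)).
So |(8u + 6)/(u + 10) + 13/3| = 74|u + 4| / (6·|u + 10|).
Restrict delta ≤ 3. Then |u + 4| < 3 gives |u + 10| = |(u + 4) + 6| ≥ 6 − 3 = 3.
Hence |(8u + 6)/(u + 10) + 13/3| < 74|u + 4|/(6·3) = (37/9)|u + 4|, which is < eps once |u + 4| < (9/37)eps.
Take delta = min(3, (9/37)eps). Then 0 < |u + 4| < delta forces both bounds, so |(8u + 6)/(u + 10) + 13/3| < eps.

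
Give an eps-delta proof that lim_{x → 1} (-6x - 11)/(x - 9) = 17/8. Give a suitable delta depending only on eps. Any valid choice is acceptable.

delta = min(4, (32/65)eps)

Let eps > 0. We want delta > 0 with 0 < |x − 1| < delta ⇒ |(-6x - 11)/(x - 9) − (17/8)| < eps.
Combining over a common denominator, (-6x - 11)/(x - 9) − (17/8) = [(-6x - 11)·(-8) − (-17)·(x - 9)] / [(-8)·(x - 9)] = 65(x − 1) / ((-8)(x - 9)).
So |(-6x - 11)/(x - 9) − (17/8)| = 65|x − 1| / (8·|x − 9|).
Restrict delta ≤ 4. Then |x − 1| < 4 gives |x − 9| = |(x − 1) + (-8)| ≥ 8 − 4 = 4.
Hence |(-6x - 11)/(x - 9) − (17/8)| < 65|x − 1|/(8·4) = (65/32)|x − 1|, which is < eps once |x − 1| < (32/65)eps.
Take delta = min(4, (32/65)eps). Then 0 < |x − 1| < delta forces both bounds, so |(-6x - 11)/(x - 9) − (17/8)| < eps.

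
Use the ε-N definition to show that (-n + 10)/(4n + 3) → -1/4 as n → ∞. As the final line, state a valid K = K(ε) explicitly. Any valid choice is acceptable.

Let ε > 0. For n ≥ 1, |(-n + 10)/(4n + 3) + 1/4| = |43|/(4(4n + 3)) = 43/(4(4n + 3)).
Since 4n + 3 ≥ 4n for n ≥ 1, this is ≤ 43/(4·4n) = (43/16)/n.
So |(-n + 10)/(4n + 3) + 1/4| < ε whenever n > (43/16)/ε.
Take K = (43/16)/ε. If n > K then |(-n + 10)/(4n + 3) + 1/4| ≤ (43/16)/n < ε.

K = (43/16)/ε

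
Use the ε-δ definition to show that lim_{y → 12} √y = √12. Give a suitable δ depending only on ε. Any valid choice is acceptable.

Fix ε > 0. We want δ > 0 such that 0 < |y − 12| < δ implies |√y − √12| < ε.
Rationalise: √y − √12 = (y − 12)/(√y + √12), so |√y − √12| = |y − 12|/(√y + √12).
Restrict δ ≤ 12 so that |y − 12| < 12 forces y > 0, and then √y + √12 > √12.
Hence |√y − √12| < |y − 12|/√12, which is < ε once |y − 12| < √12·ε.
Take δ = min(12, √12·ε). If 0 < |y − 12| < δ then y > 0 and |√y − √12| < |y − 12|/√12 < ε.

δ = min(12, √12·ε)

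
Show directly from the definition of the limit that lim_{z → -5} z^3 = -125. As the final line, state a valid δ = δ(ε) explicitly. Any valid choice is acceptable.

δ = min(2, ε/109)

Let ε > 0. We seek δ > 0 with 0 < |z + 5| < δ ⇒ |z^3 + 125| < ε.
Factor: z^3 + 125 = (z + 5)(z^2 - 5z + 25), so |z^3 + 125| = |z + 5|·|z^2 - 5z + 25|.
Restrict δ ≤ 2. Then |z + 5| < 2 gives |z| < 7, so by the triangle inequality |z^2 - 5z + 25| ≤ 7^2 + 5·7 + 25 = 109.
Hence |z^3 + 125| ≤ 109|z + 5|, which is < ε once |z + 5| < ε/109.
Take δ = min(2, ε/109). If 0 < |z + 5| < δ then both bounds hold and |z^3 + 125| ≤ 109|z + 5| < 109·(ε/109) = ε.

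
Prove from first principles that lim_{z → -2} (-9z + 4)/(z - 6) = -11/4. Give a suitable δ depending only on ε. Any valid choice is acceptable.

δ = min(4, (16/25)ε)

Suppose ε > 0. We want δ > 0 with 0 < |z + 2| < δ ⇒ |(-9z + 4)/(z - 6) + 11/4| < ε.
Combining over a common denominator, (-9z + 4)/(z - 6) + 11/4 = [(-9z + 4)·(-8) − 22·(z - 6)] / [(-8)·(z - 6)] = 50(z + 2) / ((-8)(z - 6)).
So |(-9z + 4)/(z - 6) + 11/4| = 50|z + 2| / (8·|z − 6|).
Restrict δ ≤ 4. Then |z + 2| < 4 gives |z − 6| = |(z + 2) + (-8)| ≥ 8 − 4 = 4.
Hence |(-9z + 4)/(z - 6) + 11/4| < 50|z + 2|/(8·4) = (25/16)|z + 2|, which is < ε once |z + 2| < (16/25)ε.
Take δ = min(4, (16/25)ε). Then 0 < |z + 2| < δ forces both bounds, so |(-9z + 4)/(z - 6) + 11/4| < ε.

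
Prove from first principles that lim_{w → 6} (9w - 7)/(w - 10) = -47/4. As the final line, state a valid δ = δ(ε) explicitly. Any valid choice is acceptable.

δ = min(2, (8/83)ε)

Let ε > 0 be given. We want δ > 0 with 0 < |w − 6| < δ ⇒ |(9w - 7)/(w - 10) + 47/4| < ε.
Combining over a common denominator, (9w - 7)/(w - 10) + 47/4 = [(9w - 7)·(-4) − 47·(w - 10)] / [(-4)·(w - 10)] = -83(w − 6) / ((-4)(w - 10)).
So |(9w - 7)/(w - 10) + 47/4| = 83|w − 6| / (4·|w − 10|).
Require δ ≤ 2, so |w − 10| ≥ |-4| − |w − 6| > 4 − 2 = 2.
Hence |(9w - 7)/(w - 10) + 47/4| < 83|w − 6|/(4·2) = (83/8)|w − 6|, which is < ε once |w − 6| < (8/83)ε.
Take δ = min(2, (8/83)ε). Then 0 < |w − 6| < δ forces both bounds, so |(9w - 7)/(w - 10) + 47/4| < ε.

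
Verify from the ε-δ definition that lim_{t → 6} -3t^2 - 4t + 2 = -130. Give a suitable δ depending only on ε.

δ = min(2, ε/46)

Suppose ε > 0. We want δ > 0 such that 0 < |t − 6| < δ implies |(-3t^2 - 4t + 2) + 130| < ε.
(-3t^2 - 4t + 2) + 130 = -3t^2 - 4t + 132 = (t − 6)(-3t - 22).
So |(-3t^2 - 4t + 2) + 130| = |t − 6|·|-3t - 22|.
Assume first that |t − 6| < 2, so |t| < 8. Then |-3t - 22| ≤ 3·8 + 22 = 46.
Hence |(-3t^2 - 4t + 2) + 130| ≤ 46|t − 6| < ε provided |t − 6| < ε/46.
Take δ = min(2, ε/46). Then 0 < |t − 6| < δ gives both |t − 6| < 2 and |t − 6| < ε/46, so |(-3t^2 - 4t + 2) + 130| < ε.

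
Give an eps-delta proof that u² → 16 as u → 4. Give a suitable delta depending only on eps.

delta = min(1, eps/9)

Suppose eps > 0. We seek delta > 0 with 0 < |u − 4| < delta ⇒ |u² − 16| < eps.
Factor: u² − 16 = (u − 4)(u + 4), so |u² − 16| = |u − 4|·|u + 4|.
Impose delta ≤ 1 so that |u| < 5; then |u + 4| ≤ 9.
Hence |u² − 16| ≤ 9|u − 4|, which is < eps once |u − 4| < eps/9.
Take delta = min(1, eps/9). If 0 < |u − 4| < delta then both bounds hold and |u² − 16| ≤ 9|u − 4| < 9·(eps/9) = eps.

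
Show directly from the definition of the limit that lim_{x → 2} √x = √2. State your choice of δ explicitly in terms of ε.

δ = min(2, √2·ε)

Let ε > 0. We want δ > 0 such that 0 < |x − 2| < δ implies |√x − √2| < ε.
Rationalise: √x − √2 = (x − 2)/(√x + √2), so |√x − √2| = |x − 2|/(√x + √2).
Restrict δ ≤ 2 so that |x − 2| < 2 forces x > 0, and then √x + √2 > √2.
Hence |√x − √2| < |x − 2|/√2, which is < ε once |x − 2| < √2·ε.
Take δ = min(2, √2·ε). If 0 < |x − 2| < δ then x > 0 and |√x − √2| < |x − 2|/√2 < ε.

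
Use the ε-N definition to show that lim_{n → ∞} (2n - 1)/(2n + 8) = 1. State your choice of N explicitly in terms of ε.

Suppose ε > 0. For n ≥ 1, |(2n - 1)/(2n + 8) − 1| = |-18|/(2(2n + 8)) = 18/(2(2n + 8)).
Since 2n + 8 ≥ 2n for n ≥ 1, this is ≤ 18/(2·2n) = (9/2)/n.
So |(2n - 1)/(2n + 8) − 1| < ε whenever n > (9/2)/ε.
Take N = (9/2)/ε. If n > N then |(2n - 1)/(2n + 8) − 1| ≤ (9/2)/n < ε.

N = (9/2)/ε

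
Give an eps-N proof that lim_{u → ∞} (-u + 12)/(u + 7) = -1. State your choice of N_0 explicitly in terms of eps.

Let eps > 0 be given. We seek N_0 > 0 such that u > N_0 implies |(-u + 12)/(u + 7) + 1| < eps.
(-u + 12)/(u + 7) + 1 = ((-u + 12) − (-1)(u + 7)) / ((u + 7)) = 19/((u + 7)).
For u > 0 we have u + 7 > u, so |(-u + 12)/(u + 7) + 1| = 19/((u + 7)) < 19/(u) = 19/u.
Thus |(-u + 12)/(u + 7) + 1| < eps whenever u > 19/eps.
Take N_0 = 19/eps. If u > N_0 then |(-u + 12)/(u + 7) + 1| < 19/u < eps.

N_0 = 19/eps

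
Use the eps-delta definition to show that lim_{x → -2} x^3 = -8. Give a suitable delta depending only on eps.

Let eps > 0. We seek delta > 0 with 0 < |x + 2| < delta ⇒ |x^3 + 8| < eps.
Factor: x^3 + 8 = (x + 2)(x^2 - 2x + 4), so |x^3 + 8| = |x + 2|·|x^2 - 2x + 4|.
Impose delta ≤ 2 so that |x| < 4; then |x^2 - 2x + 4| ≤ 28.
Hence |x^3 + 8| ≤ 28|x + 2|, which is < eps once |x + 2| < eps/28.
Take delta = min(2, eps/28). If 0 < |x + 2| < delta then both bounds hold and |x^3 + 8| ≤ 28|x + 2| < 28·(eps/28) = eps.

delta = min(2, eps/28)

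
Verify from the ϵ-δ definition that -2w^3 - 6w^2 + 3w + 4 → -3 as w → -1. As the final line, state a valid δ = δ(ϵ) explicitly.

Suppose ϵ > 0. We want δ > 0 such that 0 < |w + 1| < δ implies |(-2w^3 - 6w^2 + 3w + 4) + 3| < ϵ.
(-2w^3 - 6w^2 + 3w + 4) + 3 = -2w^3 - 6w^2 + 3w + 7 = (w + 1)(-2w^2 - 4w + 7).
So |(-2w^3 - 6w^2 + 3w + 4) + 3| = |w + 1|·|-2w^2 - 4w + 7|.
Require δ ≤ 1. Then |w + 1| < 1 gives |w| < 2, and by the triangle inequality |-2w^2 - 4w + 7| ≤ 2·2^2 + 4·2 + 7 = 23.
Hence |(-2w^3 - 6w^2 + 3w + 4) + 3| ≤ 23|w + 1| < ϵ provided |w + 1| < ϵ/23.
Choosing δ = min(1, ϵ/23) ensures both conditions, hence |(-2w^3 - 6w^2 + 3w + 4) + 3| < ϵ.

δ = min(1, ϵ/23)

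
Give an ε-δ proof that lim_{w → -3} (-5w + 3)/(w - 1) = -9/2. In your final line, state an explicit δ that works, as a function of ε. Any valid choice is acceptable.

δ = min(2, 4ε)

Let ε > 0 be given. We want δ > 0 with 0 < |w + 3| < δ ⇒ |(-5w + 3)/(w - 1) + 9/2| < ε.
Combining over a common denominator, (-5w + 3)/(w - 1) + 9/2 = [(-5w + 3)·(-4) − 18·(w - 1)] / [(-4)·(w - 1)] = 2(w + 3) / ((-4)(w - 1)).
So |(-5w + 3)/(w - 1) + 9/2| = 2|w + 3| / (4·|w − 1|).
Restrict δ ≤ 2. Then |w + 3| < 2 gives |w − 1| = |(w + 3) + (-4)| ≥ 4 − 2 = 2.
Hence |(-5w + 3)/(w - 1) + 9/2| < 2|w + 3|/(4·2) = (1/4)|w + 3|, which is < ε once |w + 3| < 4ε.
Take δ = min(2, 4ε). Then 0 < |w + 3| < δ forces both bounds, so |(-5w + 3)/(w - 1) + 9/2| < ε.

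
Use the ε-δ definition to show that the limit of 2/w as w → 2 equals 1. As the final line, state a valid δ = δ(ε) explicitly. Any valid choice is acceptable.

δ = min(1, ε)

Let ε > 0 be given. We seek δ > 0 such that 0 < |w − 2| < δ implies |2/w − 1| < ε.
|2/w − 1| = 2·|2 − w|/(2·|w|) = 2|w − 2|/(2|w|).
Restrict δ ≤ 1. Then |w − 2| < 1 gives |w| > 1, so 2|w| > 2.
Then |2/w − 1| < 2|w − 2|/2, which is < ε when |w − 2| < ε.
Take δ = min(1, ε). Then 0 < |w − 2| < δ gives both |w − 2| < 1 and |w − 2| < ε, so |2/w − 1| < ε.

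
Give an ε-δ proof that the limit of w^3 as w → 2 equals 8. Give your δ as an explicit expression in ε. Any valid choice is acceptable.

Suppose ε > 0. We seek δ > 0 with 0 < |w − 2| < δ ⇒ |w^3 − 8| < ε.
Factor: w^3 − 8 = (w − 2)(w^2 + 2w + 4), so |w^3 − 8| = |w − 2|·|w^2 + 2w + 4|.
Impose δ ≤ 2 so that |w| < 4; then |w^2 + 2w + 4| ≤ 28.
Hence |w^3 − 8| ≤ 28|w − 2|, which is < ε once |w − 2| < ε/28.
Take δ = min(2, ε/28). If 0 < |w − 2| < δ then both bounds hold and |w^3 − 8| ≤ 28|w − 2| < 28·(ε/28) = ε.

δ = min(2, ε/28)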